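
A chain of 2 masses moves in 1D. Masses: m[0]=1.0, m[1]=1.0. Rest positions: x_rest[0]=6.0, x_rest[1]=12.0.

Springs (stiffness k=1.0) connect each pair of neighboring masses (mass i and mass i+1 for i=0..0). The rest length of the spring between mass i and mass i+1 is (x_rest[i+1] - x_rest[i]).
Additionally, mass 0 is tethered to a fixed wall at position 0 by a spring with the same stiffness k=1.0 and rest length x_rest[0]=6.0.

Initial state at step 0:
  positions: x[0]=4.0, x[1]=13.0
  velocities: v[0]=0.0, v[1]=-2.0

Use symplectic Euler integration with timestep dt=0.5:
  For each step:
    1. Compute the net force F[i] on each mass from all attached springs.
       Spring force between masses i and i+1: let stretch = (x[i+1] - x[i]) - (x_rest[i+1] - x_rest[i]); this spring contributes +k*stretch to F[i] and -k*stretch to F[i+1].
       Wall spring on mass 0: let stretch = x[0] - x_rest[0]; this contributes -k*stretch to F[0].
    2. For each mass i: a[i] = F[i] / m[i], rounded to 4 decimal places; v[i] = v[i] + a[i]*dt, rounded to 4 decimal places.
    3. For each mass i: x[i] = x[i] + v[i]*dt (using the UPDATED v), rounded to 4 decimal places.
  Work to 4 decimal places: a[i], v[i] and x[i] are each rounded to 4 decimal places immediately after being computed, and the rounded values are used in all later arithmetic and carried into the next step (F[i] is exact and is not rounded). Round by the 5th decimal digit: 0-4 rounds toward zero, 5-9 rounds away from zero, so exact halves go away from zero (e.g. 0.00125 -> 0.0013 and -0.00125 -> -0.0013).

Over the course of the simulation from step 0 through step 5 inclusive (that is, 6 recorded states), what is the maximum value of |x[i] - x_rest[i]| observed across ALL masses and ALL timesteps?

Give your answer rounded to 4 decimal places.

Step 0: x=[4.0000 13.0000] v=[0.0000 -2.0000]
Step 1: x=[5.2500 11.2500] v=[2.5000 -3.5000]
Step 2: x=[6.6875 9.5000] v=[2.8750 -3.5000]
Step 3: x=[7.1563 8.5469] v=[0.9375 -1.9063]
Step 4: x=[6.1836 8.7461] v=[-1.9454 0.3984]
Step 5: x=[4.3056 9.8047] v=[-3.7560 2.1172]
Max displacement = 3.4531

Answer: 3.4531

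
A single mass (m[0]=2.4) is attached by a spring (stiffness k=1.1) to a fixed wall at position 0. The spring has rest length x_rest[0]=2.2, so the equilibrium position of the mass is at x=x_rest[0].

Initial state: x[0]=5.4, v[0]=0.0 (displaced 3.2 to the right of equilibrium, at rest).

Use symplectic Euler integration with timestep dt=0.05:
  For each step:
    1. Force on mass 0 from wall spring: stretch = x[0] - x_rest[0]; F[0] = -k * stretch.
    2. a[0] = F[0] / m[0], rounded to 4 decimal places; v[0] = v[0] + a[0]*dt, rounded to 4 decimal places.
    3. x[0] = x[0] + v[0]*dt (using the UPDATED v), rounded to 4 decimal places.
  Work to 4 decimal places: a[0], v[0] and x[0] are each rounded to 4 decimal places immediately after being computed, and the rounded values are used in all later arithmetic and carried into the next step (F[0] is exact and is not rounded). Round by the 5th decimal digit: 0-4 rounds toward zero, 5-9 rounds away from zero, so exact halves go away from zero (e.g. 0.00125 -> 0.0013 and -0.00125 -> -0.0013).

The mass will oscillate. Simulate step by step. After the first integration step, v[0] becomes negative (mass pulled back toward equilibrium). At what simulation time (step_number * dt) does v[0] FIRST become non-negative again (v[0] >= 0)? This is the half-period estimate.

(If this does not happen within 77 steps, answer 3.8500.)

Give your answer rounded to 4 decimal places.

Answer: 3.8500

Derivation:
Step 0: x=[5.4000] v=[0.0000]
Step 1: x=[5.3963] v=[-0.0733]
Step 2: x=[5.3890] v=[-0.1466]
Step 3: x=[5.3780] v=[-0.2197]
Step 4: x=[5.3634] v=[-0.2925]
Step 5: x=[5.3452] v=[-0.3650]
Step 6: x=[5.3233] v=[-0.4371]
Step 7: x=[5.2979] v=[-0.5087]
Step 8: x=[5.2689] v=[-0.5797]
Step 9: x=[5.2364] v=[-0.6500]
Step 10: x=[5.2004] v=[-0.7196]
Step 11: x=[5.1610] v=[-0.7884]
Step 12: x=[5.1182] v=[-0.8563]
Step 13: x=[5.0720] v=[-0.9232]
Step 14: x=[5.0226] v=[-0.9890]
Step 15: x=[4.9699] v=[-1.0537]
Step 16: x=[4.9140] v=[-1.1172]
Step 17: x=[4.8550] v=[-1.1794]
Step 18: x=[4.7930] v=[-1.2402]
Step 19: x=[4.7280] v=[-1.2996]
Step 20: x=[4.6601] v=[-1.3575]
Step 21: x=[4.5894] v=[-1.4139]
Step 22: x=[4.5160] v=[-1.4687]
Step 23: x=[4.4399] v=[-1.5218]
Step 24: x=[4.3612] v=[-1.5731]
Step 25: x=[4.2801] v=[-1.6226]
Step 26: x=[4.1966] v=[-1.6703]
Step 27: x=[4.1108] v=[-1.7161]
Step 28: x=[4.0228] v=[-1.7599]
Step 29: x=[3.9327] v=[-1.8017]
Step 30: x=[3.8406] v=[-1.8414]
Step 31: x=[3.7467] v=[-1.8790]
Step 32: x=[3.6510] v=[-1.9144]
Step 33: x=[3.5536] v=[-1.9477]
Step 34: x=[3.4547] v=[-1.9787]
Step 35: x=[3.3543] v=[-2.0075]
Step 36: x=[3.2526] v=[-2.0340]
Step 37: x=[3.1497] v=[-2.0581]
Step 38: x=[3.0457] v=[-2.0799]
Step 39: x=[2.9407] v=[-2.0993]
Step 40: x=[2.8349] v=[-2.1163]
Step 41: x=[2.7284] v=[-2.1309]
Step 42: x=[2.6213] v=[-2.1430]
Step 43: x=[2.5137] v=[-2.1527]
Step 44: x=[2.4057] v=[-2.1599]
Step 45: x=[2.2975] v=[-2.1646]
Step 46: x=[2.1892] v=[-2.1668]
Step 47: x=[2.0809] v=[-2.1666]
Step 48: x=[1.9727] v=[-2.1639]
Step 49: x=[1.8648] v=[-2.1587]
Step 50: x=[1.7573] v=[-2.1510]
Step 51: x=[1.6503] v=[-2.1409]
Step 52: x=[1.5439] v=[-2.1283]
Step 53: x=[1.4382] v=[-2.1133]
Step 54: x=[1.3334] v=[-2.0958]
Step 55: x=[1.2296] v=[-2.0759]
Step 56: x=[1.1269] v=[-2.0537]
Step 57: x=[1.0254] v=[-2.0291]
Step 58: x=[0.9253] v=[-2.0022]
Step 59: x=[0.8267] v=[-1.9730]
Step 60: x=[0.7296] v=[-1.9415]
Step 61: x=[0.6342] v=[-1.9078]
Step 62: x=[0.5406] v=[-1.8719]
Step 63: x=[0.4489] v=[-1.8339]
Step 64: x=[0.3592] v=[-1.7938]
Step 65: x=[0.2716] v=[-1.7516]
Step 66: x=[0.1862] v=[-1.7074]
Step 67: x=[0.1031] v=[-1.6613]
Step 68: x=[0.0224] v=[-1.6132]
Step 69: x=[-0.0558] v=[-1.5633]
Step 70: x=[-0.1314] v=[-1.5116]
Step 71: x=[-0.2043] v=[-1.4582]
Step 72: x=[-0.2745] v=[-1.4031]
Step 73: x=[-0.3418] v=[-1.3464]
Step 74: x=[-0.4062] v=[-1.2882]
Step 75: x=[-0.4676] v=[-1.2285]
Step 76: x=[-0.5260] v=[-1.1674]
Step 77: x=[-0.5812] v=[-1.1049]
v[0] did not become non-negative within 77 steps; using fallback time=3.8500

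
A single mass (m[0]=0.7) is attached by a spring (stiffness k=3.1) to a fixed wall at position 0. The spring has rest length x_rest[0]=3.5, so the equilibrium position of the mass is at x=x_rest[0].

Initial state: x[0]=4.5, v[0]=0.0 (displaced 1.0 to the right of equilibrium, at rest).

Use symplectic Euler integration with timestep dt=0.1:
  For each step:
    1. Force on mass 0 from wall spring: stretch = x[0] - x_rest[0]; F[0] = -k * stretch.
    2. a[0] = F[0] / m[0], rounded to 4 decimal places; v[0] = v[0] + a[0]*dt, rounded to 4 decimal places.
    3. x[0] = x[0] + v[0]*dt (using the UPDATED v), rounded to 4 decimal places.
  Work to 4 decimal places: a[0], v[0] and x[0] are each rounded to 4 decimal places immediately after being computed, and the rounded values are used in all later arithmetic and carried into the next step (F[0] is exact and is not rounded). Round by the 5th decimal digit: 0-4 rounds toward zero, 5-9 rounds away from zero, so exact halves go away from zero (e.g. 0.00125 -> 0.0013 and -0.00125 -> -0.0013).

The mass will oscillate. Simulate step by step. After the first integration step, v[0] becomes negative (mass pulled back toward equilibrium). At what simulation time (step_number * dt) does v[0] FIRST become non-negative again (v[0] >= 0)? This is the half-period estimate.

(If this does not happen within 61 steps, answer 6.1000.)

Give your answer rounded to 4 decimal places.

Step 0: x=[4.5000] v=[0.0000]
Step 1: x=[4.4557] v=[-0.4429]
Step 2: x=[4.3691] v=[-0.8661]
Step 3: x=[4.2440] v=[-1.2510]
Step 4: x=[4.0860] v=[-1.5805]
Step 5: x=[3.9020] v=[-1.8400]
Step 6: x=[3.7002] v=[-2.0180]
Step 7: x=[3.4895] v=[-2.1067]
Step 8: x=[3.2793] v=[-2.1021]
Step 9: x=[3.0789] v=[-2.0044]
Step 10: x=[2.8971] v=[-1.8179]
Step 11: x=[2.7420] v=[-1.5509]
Step 12: x=[2.6205] v=[-1.2152]
Step 13: x=[2.5379] v=[-0.8257]
Step 14: x=[2.4979] v=[-0.3996]
Step 15: x=[2.5023] v=[0.0442]
First v>=0 after going negative at step 15, time=1.5000

Answer: 1.5000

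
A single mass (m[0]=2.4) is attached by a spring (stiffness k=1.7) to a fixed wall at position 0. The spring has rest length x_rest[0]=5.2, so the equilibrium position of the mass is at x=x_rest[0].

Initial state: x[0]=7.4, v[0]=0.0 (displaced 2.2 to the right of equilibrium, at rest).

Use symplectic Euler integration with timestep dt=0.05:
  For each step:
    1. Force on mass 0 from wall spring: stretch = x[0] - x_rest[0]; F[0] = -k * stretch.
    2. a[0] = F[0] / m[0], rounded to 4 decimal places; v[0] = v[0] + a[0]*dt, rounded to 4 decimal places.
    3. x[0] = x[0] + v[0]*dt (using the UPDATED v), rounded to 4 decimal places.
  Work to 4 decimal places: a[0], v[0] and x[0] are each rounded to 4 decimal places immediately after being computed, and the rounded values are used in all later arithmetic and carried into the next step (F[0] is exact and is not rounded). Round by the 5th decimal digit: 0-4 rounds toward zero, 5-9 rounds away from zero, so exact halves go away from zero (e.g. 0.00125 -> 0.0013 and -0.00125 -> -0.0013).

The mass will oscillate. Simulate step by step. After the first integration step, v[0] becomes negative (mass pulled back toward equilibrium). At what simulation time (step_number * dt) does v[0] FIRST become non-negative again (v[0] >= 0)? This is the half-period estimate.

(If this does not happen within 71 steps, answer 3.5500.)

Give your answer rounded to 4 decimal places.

Step 0: x=[7.4000] v=[0.0000]
Step 1: x=[7.3961] v=[-0.0779]
Step 2: x=[7.3883] v=[-0.1557]
Step 3: x=[7.3766] v=[-0.2332]
Step 4: x=[7.3611] v=[-0.3103]
Step 5: x=[7.3418] v=[-0.3868]
Step 6: x=[7.3187] v=[-0.4627]
Step 7: x=[7.2918] v=[-0.5377]
Step 8: x=[7.2612] v=[-0.6118]
Step 9: x=[7.2270] v=[-0.6848]
Step 10: x=[7.1892] v=[-0.7566]
Step 11: x=[7.1478] v=[-0.8271]
Step 12: x=[7.1030] v=[-0.8961]
Step 13: x=[7.0548] v=[-0.9635]
Step 14: x=[7.0033] v=[-1.0292]
Step 15: x=[6.9486] v=[-1.0931]
Step 16: x=[6.8909] v=[-1.1550]
Step 17: x=[6.8302] v=[-1.2149]
Step 18: x=[6.7666] v=[-1.2726]
Step 19: x=[6.7002] v=[-1.3281]
Step 20: x=[6.6311] v=[-1.3812]
Step 21: x=[6.5595] v=[-1.4319]
Step 22: x=[6.4855] v=[-1.4801]
Step 23: x=[6.4092] v=[-1.5256]
Step 24: x=[6.3308] v=[-1.5684]
Step 25: x=[6.2504] v=[-1.6085]
Step 26: x=[6.1681] v=[-1.6457]
Step 27: x=[6.0841] v=[-1.6800]
Step 28: x=[5.9985] v=[-1.7113]
Step 29: x=[5.9115] v=[-1.7396]
Step 30: x=[5.8233] v=[-1.7648]
Step 31: x=[5.7340] v=[-1.7869]
Step 32: x=[5.6437] v=[-1.8058]
Step 33: x=[5.5526] v=[-1.8215]
Step 34: x=[5.4609] v=[-1.8340]
Step 35: x=[5.3687] v=[-1.8432]
Step 36: x=[5.2762] v=[-1.8492]
Step 37: x=[5.1836] v=[-1.8519]
Step 38: x=[5.0910] v=[-1.8513]
Step 39: x=[4.9986] v=[-1.8474]
Step 40: x=[4.9066] v=[-1.8403]
Step 41: x=[4.8151] v=[-1.8299]
Step 42: x=[4.7243] v=[-1.8163]
Step 43: x=[4.6343] v=[-1.7995]
Step 44: x=[4.5453] v=[-1.7795]
Step 45: x=[4.4575] v=[-1.7563]
Step 46: x=[4.3710] v=[-1.7300]
Step 47: x=[4.2860] v=[-1.7006]
Step 48: x=[4.2026] v=[-1.6682]
Step 49: x=[4.1210] v=[-1.6329]
Step 50: x=[4.0413] v=[-1.5947]
Step 51: x=[3.9636] v=[-1.5537]
Step 52: x=[3.8881] v=[-1.5099]
Step 53: x=[3.8149] v=[-1.4634]
Step 54: x=[3.7442] v=[-1.4143]
Step 55: x=[3.6761] v=[-1.3627]
Step 56: x=[3.6107] v=[-1.3087]
Step 57: x=[3.5481] v=[-1.2524]
Step 58: x=[3.4884] v=[-1.1939]
Step 59: x=[3.4317] v=[-1.1333]
Step 60: x=[3.3782] v=[-1.0707]
Step 61: x=[3.3279] v=[-1.0062]
Step 62: x=[3.2809] v=[-0.9399]
Step 63: x=[3.2373] v=[-0.8719]
Step 64: x=[3.1972] v=[-0.8024]
Step 65: x=[3.1606] v=[-0.7315]
Step 66: x=[3.1276] v=[-0.6593]
Step 67: x=[3.0983] v=[-0.5859]
Step 68: x=[3.0727] v=[-0.5115]
Step 69: x=[3.0509] v=[-0.4362]
Step 70: x=[3.0329] v=[-0.3601]
Step 71: x=[3.0187] v=[-0.2834]
v[0] did not become non-negative within 71 steps; using fallback time=3.5500

Answer: 3.5500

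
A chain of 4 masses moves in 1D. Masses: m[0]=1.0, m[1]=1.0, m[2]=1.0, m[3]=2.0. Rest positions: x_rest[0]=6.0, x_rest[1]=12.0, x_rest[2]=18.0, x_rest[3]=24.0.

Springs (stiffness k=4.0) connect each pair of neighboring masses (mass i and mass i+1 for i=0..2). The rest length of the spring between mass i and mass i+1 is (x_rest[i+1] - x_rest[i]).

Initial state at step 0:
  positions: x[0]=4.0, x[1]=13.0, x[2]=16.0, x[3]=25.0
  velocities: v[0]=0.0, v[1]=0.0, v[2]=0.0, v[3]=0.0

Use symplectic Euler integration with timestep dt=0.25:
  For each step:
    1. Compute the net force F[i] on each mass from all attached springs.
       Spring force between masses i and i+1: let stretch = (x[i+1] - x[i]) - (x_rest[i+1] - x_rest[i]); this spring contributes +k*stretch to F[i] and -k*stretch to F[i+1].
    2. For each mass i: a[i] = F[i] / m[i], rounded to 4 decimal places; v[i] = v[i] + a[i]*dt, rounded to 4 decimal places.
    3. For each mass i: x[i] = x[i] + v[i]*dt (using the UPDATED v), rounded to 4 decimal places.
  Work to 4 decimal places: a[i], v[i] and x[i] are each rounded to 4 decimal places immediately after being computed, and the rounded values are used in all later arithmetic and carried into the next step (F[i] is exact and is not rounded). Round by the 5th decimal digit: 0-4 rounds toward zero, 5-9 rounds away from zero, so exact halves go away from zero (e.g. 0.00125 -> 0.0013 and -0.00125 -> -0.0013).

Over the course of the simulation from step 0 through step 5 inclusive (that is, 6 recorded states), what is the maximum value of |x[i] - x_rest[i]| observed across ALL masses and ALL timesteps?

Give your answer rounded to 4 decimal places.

Step 0: x=[4.0000 13.0000 16.0000 25.0000] v=[0.0000 0.0000 0.0000 0.0000]
Step 1: x=[4.7500 11.5000 17.5000 24.6250] v=[3.0000 -6.0000 6.0000 -1.5000]
Step 2: x=[5.6875 9.8125 19.2813 24.1094] v=[3.7500 -6.7500 7.1250 -2.0625]
Step 3: x=[6.1563 9.4610 19.9024 23.7403] v=[1.8750 -1.4062 2.4843 -1.4766]
Step 4: x=[5.9512 10.8936 18.8726 23.6414] v=[-0.8203 5.7305 -4.1192 -0.3956]
Step 5: x=[5.4817 13.0854 17.0403 23.6964] v=[-1.8779 8.7671 -7.3294 0.2200]
Max displacement = 2.5390

Answer: 2.5390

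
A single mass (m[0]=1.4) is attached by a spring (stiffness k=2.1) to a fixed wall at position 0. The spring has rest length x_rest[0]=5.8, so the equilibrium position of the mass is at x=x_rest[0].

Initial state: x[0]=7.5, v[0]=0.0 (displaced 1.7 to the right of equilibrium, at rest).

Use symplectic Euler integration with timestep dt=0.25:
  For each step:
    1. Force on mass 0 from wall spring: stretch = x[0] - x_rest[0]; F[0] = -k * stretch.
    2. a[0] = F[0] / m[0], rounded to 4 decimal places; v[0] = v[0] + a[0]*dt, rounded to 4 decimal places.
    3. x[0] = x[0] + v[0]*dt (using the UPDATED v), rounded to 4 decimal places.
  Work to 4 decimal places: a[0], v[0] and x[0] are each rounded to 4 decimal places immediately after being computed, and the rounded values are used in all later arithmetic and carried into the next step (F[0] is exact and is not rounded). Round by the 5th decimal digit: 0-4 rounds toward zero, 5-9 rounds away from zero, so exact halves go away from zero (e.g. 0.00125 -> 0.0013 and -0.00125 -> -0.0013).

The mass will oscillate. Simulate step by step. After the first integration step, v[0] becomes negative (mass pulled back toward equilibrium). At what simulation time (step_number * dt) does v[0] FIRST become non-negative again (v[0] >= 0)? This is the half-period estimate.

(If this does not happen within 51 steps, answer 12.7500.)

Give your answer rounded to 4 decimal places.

Answer: 2.7500

Derivation:
Step 0: x=[7.5000] v=[0.0000]
Step 1: x=[7.3406] v=[-0.6375]
Step 2: x=[7.0368] v=[-1.2152]
Step 3: x=[6.6171] v=[-1.6790]
Step 4: x=[6.1208] v=[-1.9854]
Step 5: x=[5.5944] v=[-2.1057]
Step 6: x=[5.0873] v=[-2.0286]
Step 7: x=[4.6470] v=[-1.7613]
Step 8: x=[4.3148] v=[-1.3289]
Step 9: x=[4.1218] v=[-0.7720]
Step 10: x=[4.0861] v=[-0.1427]
Step 11: x=[4.2111] v=[0.5000]
First v>=0 after going negative at step 11, time=2.7500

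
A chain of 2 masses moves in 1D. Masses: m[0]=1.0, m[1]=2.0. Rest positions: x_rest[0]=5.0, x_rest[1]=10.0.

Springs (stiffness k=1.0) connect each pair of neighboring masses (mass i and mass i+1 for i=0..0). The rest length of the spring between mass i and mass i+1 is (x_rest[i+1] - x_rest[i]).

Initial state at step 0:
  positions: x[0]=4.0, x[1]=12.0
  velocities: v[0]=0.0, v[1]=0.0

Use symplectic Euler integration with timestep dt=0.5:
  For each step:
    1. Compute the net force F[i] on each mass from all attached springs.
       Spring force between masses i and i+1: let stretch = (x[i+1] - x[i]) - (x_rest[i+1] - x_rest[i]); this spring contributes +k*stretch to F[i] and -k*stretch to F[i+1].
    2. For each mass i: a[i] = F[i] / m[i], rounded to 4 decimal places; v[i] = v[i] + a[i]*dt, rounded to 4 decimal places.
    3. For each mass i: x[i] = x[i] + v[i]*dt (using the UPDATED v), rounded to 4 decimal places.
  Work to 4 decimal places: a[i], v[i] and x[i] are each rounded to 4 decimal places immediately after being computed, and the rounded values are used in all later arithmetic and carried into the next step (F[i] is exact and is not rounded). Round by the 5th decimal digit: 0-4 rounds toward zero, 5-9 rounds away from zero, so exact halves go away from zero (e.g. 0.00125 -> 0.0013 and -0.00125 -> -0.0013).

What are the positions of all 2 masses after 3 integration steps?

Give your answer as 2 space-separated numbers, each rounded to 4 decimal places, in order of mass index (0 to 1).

Step 0: x=[4.0000 12.0000] v=[0.0000 0.0000]
Step 1: x=[4.7500 11.6250] v=[1.5000 -0.7500]
Step 2: x=[5.9688 11.0156] v=[2.4375 -1.2188]
Step 3: x=[7.1993 10.4004] v=[2.4609 -1.2305]

Answer: 7.1993 10.4004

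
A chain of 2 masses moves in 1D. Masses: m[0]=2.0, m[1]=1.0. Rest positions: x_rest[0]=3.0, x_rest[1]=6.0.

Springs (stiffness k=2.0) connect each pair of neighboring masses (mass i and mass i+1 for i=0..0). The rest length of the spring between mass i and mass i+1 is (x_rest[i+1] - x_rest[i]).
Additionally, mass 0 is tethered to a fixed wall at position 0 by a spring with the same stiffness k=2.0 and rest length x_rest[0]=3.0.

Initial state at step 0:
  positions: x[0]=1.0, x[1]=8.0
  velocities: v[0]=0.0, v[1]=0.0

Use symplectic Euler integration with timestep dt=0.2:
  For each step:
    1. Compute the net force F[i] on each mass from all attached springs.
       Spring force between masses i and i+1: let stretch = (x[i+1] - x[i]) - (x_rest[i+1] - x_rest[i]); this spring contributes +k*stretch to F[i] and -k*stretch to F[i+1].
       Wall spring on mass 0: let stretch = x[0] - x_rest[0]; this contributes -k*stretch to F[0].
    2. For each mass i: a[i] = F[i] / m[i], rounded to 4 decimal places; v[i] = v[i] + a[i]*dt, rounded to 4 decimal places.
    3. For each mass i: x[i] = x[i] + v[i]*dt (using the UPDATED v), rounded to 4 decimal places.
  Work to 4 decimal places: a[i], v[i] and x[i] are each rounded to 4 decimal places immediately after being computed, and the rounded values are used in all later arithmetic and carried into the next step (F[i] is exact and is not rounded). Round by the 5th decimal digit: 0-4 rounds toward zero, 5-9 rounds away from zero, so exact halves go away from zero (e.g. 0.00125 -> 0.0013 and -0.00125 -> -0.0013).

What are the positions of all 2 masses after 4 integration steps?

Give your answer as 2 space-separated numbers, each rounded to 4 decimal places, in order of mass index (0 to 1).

Answer: 2.9499 5.4299

Derivation:
Step 0: x=[1.0000 8.0000] v=[0.0000 0.0000]
Step 1: x=[1.2400 7.6800] v=[1.2000 -1.6000]
Step 2: x=[1.6880 7.0848] v=[2.2400 -2.9760]
Step 3: x=[2.2844 6.2979] v=[2.9818 -3.9347]
Step 4: x=[2.9499 5.4299] v=[3.3276 -4.3401]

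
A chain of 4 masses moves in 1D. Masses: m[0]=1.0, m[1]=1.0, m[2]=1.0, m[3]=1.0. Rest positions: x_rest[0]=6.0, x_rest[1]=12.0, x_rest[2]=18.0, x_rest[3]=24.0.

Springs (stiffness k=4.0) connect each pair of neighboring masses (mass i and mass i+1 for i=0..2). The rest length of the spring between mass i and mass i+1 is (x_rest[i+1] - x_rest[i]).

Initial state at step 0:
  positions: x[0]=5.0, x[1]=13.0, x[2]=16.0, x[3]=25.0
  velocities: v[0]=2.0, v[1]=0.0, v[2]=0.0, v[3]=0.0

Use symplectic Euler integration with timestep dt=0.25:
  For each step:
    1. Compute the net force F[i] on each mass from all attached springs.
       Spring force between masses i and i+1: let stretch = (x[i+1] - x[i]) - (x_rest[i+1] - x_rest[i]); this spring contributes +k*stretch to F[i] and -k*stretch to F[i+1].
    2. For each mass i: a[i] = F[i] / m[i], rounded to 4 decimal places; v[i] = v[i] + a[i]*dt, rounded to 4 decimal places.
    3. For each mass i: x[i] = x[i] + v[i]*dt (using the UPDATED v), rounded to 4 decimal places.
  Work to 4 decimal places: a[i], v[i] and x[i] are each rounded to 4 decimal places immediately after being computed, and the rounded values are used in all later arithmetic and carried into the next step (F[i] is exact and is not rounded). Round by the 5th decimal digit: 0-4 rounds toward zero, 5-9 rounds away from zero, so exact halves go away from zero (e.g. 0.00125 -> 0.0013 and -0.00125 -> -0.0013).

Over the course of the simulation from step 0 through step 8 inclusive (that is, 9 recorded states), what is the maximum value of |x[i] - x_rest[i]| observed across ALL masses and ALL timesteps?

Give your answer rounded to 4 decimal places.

Step 0: x=[5.0000 13.0000 16.0000 25.0000] v=[2.0000 0.0000 0.0000 0.0000]
Step 1: x=[6.0000 11.7500 17.5000 24.2500] v=[4.0000 -5.0000 6.0000 -3.0000]
Step 2: x=[6.9375 10.5000 19.2500 23.3125] v=[3.7500 -5.0000 7.0000 -3.7500]
Step 3: x=[7.2656 10.5469 19.8281 22.8594] v=[1.3125 0.1875 2.3125 -1.8125]
Step 4: x=[6.9141 12.0938 18.8438 23.1485] v=[-1.4062 6.1874 -3.9374 1.1562]
Step 5: x=[6.3575 14.0332 17.2481 23.8614] v=[-2.2265 7.7577 -6.3827 2.8515]
Step 6: x=[6.2198 14.8574 16.5020 24.4210] v=[-0.5508 3.2969 -2.9843 2.2382]
Step 7: x=[6.7415 13.9334 17.3245 24.5008] v=[2.0868 -3.6961 3.2901 0.3192]
Step 8: x=[7.5612 12.0592 19.0933 24.2865] v=[3.2787 -7.4969 7.0753 -0.8571]
Max displacement = 2.8574

Answer: 2.8574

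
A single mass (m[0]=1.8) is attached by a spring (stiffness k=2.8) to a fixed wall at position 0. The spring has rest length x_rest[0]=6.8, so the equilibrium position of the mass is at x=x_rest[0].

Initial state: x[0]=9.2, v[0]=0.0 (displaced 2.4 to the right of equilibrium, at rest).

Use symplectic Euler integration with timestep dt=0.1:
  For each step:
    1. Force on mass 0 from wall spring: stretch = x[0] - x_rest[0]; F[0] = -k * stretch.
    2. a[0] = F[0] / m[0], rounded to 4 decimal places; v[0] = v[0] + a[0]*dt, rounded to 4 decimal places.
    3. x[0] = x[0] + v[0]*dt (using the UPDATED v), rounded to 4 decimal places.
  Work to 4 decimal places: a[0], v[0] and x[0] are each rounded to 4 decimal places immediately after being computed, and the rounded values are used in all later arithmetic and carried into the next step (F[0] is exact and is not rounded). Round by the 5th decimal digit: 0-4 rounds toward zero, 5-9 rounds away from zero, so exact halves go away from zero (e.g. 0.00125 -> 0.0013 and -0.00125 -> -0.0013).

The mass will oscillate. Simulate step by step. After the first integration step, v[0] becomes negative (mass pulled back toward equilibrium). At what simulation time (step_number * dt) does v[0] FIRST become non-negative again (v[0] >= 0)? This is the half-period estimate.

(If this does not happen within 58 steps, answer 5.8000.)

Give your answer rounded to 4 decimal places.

Answer: 2.6000

Derivation:
Step 0: x=[9.2000] v=[0.0000]
Step 1: x=[9.1627] v=[-0.3733]
Step 2: x=[9.0886] v=[-0.7408]
Step 3: x=[8.9789] v=[-1.0968]
Step 4: x=[8.8353] v=[-1.4357]
Step 5: x=[8.6601] v=[-1.7523]
Step 6: x=[8.4559] v=[-2.0417]
Step 7: x=[8.2260] v=[-2.2993]
Step 8: x=[7.9739] v=[-2.5211]
Step 9: x=[7.7035] v=[-2.7037]
Step 10: x=[7.4191] v=[-2.8442]
Step 11: x=[7.1251] v=[-2.9405]
Step 12: x=[6.8260] v=[-2.9911]
Step 13: x=[6.5265] v=[-2.9951]
Step 14: x=[6.2312] v=[-2.9526]
Step 15: x=[5.9448] v=[-2.8641]
Step 16: x=[5.6717] v=[-2.7311]
Step 17: x=[5.4161] v=[-2.5556]
Step 18: x=[5.1821] v=[-2.3403]
Step 19: x=[4.9732] v=[-2.0886]
Step 20: x=[4.7928] v=[-1.8044]
Step 21: x=[4.6436] v=[-1.4922]
Step 22: x=[4.5279] v=[-1.1568]
Step 23: x=[4.4476] v=[-0.8034]
Step 24: x=[4.4039] v=[-0.4375]
Step 25: x=[4.3974] v=[-0.0648]
Step 26: x=[4.4283] v=[0.3089]
First v>=0 after going negative at step 26, time=2.6000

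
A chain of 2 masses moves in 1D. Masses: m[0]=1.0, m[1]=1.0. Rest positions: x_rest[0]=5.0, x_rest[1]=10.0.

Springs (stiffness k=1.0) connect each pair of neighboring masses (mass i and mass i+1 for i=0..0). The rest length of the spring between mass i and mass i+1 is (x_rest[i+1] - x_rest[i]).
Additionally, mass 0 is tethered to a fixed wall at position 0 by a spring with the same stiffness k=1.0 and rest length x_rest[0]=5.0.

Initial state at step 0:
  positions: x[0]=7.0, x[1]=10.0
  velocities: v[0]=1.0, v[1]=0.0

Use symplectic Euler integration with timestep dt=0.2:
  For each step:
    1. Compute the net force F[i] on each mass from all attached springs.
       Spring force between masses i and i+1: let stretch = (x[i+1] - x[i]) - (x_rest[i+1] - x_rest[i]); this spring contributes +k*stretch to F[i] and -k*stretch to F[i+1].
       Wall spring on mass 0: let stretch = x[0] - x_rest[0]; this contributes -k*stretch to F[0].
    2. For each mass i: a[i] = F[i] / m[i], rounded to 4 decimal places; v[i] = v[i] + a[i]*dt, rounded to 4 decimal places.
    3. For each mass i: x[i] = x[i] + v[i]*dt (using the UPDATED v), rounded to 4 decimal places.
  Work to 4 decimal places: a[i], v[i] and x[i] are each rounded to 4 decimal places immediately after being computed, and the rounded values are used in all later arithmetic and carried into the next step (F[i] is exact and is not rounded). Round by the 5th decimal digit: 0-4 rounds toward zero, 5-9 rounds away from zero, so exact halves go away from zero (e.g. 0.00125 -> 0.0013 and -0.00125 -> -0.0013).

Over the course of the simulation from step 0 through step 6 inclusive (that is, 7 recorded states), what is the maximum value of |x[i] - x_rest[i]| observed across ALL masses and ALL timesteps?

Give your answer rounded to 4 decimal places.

Step 0: x=[7.0000 10.0000] v=[1.0000 0.0000]
Step 1: x=[7.0400 10.0800] v=[0.2000 0.4000]
Step 2: x=[6.9200 10.2384] v=[-0.6000 0.7920]
Step 3: x=[6.6559 10.4641] v=[-1.3203 1.1283]
Step 4: x=[6.2779 10.7374] v=[-1.8898 1.3667]
Step 5: x=[5.8272 11.0324] v=[-2.2535 1.4748]
Step 6: x=[5.3516 11.3192] v=[-2.3779 1.4338]
Max displacement = 2.0400

Answer: 2.0400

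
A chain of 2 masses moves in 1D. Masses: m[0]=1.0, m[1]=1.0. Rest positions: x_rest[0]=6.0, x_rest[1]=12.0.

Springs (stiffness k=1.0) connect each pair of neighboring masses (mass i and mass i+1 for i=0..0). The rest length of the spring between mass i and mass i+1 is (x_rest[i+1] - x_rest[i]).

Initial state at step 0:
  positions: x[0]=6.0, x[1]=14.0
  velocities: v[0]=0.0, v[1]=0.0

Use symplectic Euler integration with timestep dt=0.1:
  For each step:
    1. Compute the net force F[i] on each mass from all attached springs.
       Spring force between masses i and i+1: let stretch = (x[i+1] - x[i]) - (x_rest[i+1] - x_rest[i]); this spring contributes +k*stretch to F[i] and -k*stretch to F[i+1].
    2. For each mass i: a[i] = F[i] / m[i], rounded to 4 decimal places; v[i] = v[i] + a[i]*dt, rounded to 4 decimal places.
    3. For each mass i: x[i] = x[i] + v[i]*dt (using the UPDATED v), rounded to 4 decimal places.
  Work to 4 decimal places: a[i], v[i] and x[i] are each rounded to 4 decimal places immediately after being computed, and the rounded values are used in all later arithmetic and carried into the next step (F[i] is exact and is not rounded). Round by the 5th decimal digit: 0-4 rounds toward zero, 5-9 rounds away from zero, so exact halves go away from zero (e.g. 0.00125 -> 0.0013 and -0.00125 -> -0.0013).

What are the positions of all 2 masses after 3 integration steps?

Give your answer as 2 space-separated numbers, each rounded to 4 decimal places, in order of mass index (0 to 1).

Step 0: x=[6.0000 14.0000] v=[0.0000 0.0000]
Step 1: x=[6.0200 13.9800] v=[0.2000 -0.2000]
Step 2: x=[6.0596 13.9404] v=[0.3960 -0.3960]
Step 3: x=[6.1180 13.8820] v=[0.5841 -0.5841]

Answer: 6.1180 13.8820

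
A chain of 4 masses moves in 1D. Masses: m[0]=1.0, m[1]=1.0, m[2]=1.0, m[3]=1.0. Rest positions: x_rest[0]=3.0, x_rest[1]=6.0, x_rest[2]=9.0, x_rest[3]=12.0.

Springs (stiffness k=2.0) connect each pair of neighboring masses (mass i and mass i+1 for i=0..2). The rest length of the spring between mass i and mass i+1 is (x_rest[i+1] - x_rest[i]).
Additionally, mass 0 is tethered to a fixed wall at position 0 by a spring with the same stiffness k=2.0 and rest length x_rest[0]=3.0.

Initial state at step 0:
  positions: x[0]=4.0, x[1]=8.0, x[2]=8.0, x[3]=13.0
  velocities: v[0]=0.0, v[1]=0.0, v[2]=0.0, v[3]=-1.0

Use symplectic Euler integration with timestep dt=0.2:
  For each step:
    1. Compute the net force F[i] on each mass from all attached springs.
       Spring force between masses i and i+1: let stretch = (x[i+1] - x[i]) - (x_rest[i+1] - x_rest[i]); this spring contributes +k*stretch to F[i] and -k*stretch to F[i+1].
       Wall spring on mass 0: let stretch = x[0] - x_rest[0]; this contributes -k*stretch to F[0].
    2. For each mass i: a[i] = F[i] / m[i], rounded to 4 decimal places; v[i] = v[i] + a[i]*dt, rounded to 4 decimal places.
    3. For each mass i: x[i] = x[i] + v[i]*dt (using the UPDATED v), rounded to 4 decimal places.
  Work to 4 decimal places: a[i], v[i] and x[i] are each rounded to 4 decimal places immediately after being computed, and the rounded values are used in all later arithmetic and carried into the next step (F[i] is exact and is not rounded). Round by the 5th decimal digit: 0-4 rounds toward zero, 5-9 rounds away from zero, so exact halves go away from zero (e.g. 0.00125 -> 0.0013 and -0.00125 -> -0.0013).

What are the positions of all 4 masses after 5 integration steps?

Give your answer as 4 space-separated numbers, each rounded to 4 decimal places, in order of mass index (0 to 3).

Answer: 3.3730 5.4886 10.8531 11.1353

Derivation:
Step 0: x=[4.0000 8.0000 8.0000 13.0000] v=[0.0000 0.0000 0.0000 -1.0000]
Step 1: x=[4.0000 7.6800 8.4000 12.6400] v=[0.0000 -1.6000 2.0000 -1.8000]
Step 2: x=[3.9744 7.1232 9.0816 12.1808] v=[-0.1280 -2.7840 3.4080 -2.2960]
Step 3: x=[3.8828 6.4712 9.8545 11.7137] v=[-0.4582 -3.2602 3.8643 -2.3357]
Step 4: x=[3.6876 5.8828 10.5054 11.3378] v=[-0.9760 -2.9422 3.2547 -1.8794]
Step 5: x=[3.3730 5.4886 10.8531 11.1353] v=[-1.5730 -1.9712 1.7386 -1.0124]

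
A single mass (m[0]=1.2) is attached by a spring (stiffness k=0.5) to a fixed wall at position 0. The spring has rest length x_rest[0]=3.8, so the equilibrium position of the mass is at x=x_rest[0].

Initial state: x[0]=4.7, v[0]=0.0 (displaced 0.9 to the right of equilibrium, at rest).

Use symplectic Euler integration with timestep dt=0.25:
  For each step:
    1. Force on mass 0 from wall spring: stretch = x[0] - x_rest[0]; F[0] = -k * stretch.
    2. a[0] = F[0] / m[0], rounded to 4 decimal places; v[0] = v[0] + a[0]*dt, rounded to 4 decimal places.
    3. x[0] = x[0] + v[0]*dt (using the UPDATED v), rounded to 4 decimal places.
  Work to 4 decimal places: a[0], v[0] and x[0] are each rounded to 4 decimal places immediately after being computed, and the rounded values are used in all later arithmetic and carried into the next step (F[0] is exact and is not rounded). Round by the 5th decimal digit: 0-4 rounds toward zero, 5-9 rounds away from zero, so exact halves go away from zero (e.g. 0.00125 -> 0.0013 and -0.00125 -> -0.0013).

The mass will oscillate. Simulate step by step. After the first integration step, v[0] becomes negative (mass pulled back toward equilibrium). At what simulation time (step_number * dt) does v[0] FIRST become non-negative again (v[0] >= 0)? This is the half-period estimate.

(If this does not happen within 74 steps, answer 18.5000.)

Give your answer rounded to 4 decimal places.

Answer: 5.0000

Derivation:
Step 0: x=[4.7000] v=[0.0000]
Step 1: x=[4.6766] v=[-0.0938]
Step 2: x=[4.6303] v=[-0.1851]
Step 3: x=[4.5624] v=[-0.2716]
Step 4: x=[4.4747] v=[-0.3510]
Step 5: x=[4.3694] v=[-0.4213]
Step 6: x=[4.2493] v=[-0.4806]
Step 7: x=[4.1175] v=[-0.5274]
Step 8: x=[3.9774] v=[-0.5605]
Step 9: x=[3.8327] v=[-0.5790]
Step 10: x=[3.6871] v=[-0.5824]
Step 11: x=[3.5444] v=[-0.5707]
Step 12: x=[3.4084] v=[-0.5441]
Step 13: x=[3.2826] v=[-0.5033]
Step 14: x=[3.1703] v=[-0.4494]
Step 15: x=[3.0744] v=[-0.3838]
Step 16: x=[2.9974] v=[-0.3082]
Step 17: x=[2.9413] v=[-0.2246]
Step 18: x=[2.9075] v=[-0.1352]
Step 19: x=[2.8970] v=[-0.0422]
Step 20: x=[2.9100] v=[0.0519]
First v>=0 after going negative at step 20, time=5.0000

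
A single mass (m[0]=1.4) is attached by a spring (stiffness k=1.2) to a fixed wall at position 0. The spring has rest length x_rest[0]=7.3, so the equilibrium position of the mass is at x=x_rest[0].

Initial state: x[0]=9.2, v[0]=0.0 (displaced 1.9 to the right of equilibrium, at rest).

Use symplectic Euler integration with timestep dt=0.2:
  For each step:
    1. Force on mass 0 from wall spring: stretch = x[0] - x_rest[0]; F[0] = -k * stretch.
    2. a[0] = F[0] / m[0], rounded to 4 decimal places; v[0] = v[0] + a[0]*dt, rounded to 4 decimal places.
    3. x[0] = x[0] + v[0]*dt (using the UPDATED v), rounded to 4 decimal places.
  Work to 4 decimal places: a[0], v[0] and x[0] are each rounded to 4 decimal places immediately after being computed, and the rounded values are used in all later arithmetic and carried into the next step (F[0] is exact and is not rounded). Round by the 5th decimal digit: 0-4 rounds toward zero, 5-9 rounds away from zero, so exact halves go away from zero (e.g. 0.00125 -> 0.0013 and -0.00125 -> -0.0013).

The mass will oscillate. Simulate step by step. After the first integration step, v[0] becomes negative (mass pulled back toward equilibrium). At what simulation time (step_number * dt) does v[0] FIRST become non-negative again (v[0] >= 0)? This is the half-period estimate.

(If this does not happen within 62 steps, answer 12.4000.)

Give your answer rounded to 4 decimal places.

Answer: 3.4000

Derivation:
Step 0: x=[9.2000] v=[0.0000]
Step 1: x=[9.1349] v=[-0.3257]
Step 2: x=[9.0068] v=[-0.6403]
Step 3: x=[8.8202] v=[-0.9329]
Step 4: x=[8.5815] v=[-1.1935]
Step 5: x=[8.2989] v=[-1.4132]
Step 6: x=[7.9820] v=[-1.5844]
Step 7: x=[7.6417] v=[-1.7013]
Step 8: x=[7.2897] v=[-1.7599]
Step 9: x=[6.9381] v=[-1.7581]
Step 10: x=[6.5989] v=[-1.6961]
Step 11: x=[6.2837] v=[-1.5759]
Step 12: x=[6.0034] v=[-1.4017]
Step 13: x=[5.7675] v=[-1.1794]
Step 14: x=[5.5842] v=[-0.9167]
Step 15: x=[5.4597] v=[-0.6226]
Step 16: x=[5.3983] v=[-0.3071]
Step 17: x=[5.4021] v=[0.0189]
First v>=0 after going negative at step 17, time=3.4000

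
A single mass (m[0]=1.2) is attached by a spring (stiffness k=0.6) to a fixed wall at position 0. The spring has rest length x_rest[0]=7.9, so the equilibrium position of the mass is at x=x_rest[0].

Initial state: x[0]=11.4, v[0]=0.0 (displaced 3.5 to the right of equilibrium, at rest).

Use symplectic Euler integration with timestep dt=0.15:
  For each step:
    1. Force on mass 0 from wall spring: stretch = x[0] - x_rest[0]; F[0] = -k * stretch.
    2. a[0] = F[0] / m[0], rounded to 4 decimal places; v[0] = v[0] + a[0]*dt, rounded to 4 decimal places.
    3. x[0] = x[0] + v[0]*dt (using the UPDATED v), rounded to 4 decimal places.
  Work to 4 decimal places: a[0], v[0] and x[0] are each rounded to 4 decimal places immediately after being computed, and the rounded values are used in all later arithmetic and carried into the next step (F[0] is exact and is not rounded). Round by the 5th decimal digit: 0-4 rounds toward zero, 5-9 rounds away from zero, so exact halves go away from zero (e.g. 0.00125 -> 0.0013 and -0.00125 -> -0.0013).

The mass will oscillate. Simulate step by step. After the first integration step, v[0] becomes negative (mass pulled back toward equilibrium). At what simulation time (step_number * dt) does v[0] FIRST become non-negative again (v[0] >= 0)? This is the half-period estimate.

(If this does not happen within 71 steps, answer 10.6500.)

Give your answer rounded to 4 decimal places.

Step 0: x=[11.4000] v=[0.0000]
Step 1: x=[11.3606] v=[-0.2625]
Step 2: x=[11.2823] v=[-0.5220]
Step 3: x=[11.1659] v=[-0.7757]
Step 4: x=[11.0128] v=[-1.0207]
Step 5: x=[10.8247] v=[-1.2542]
Step 6: x=[10.6037] v=[-1.4736]
Step 7: x=[10.3522] v=[-1.6764]
Step 8: x=[10.0732] v=[-1.8603]
Step 9: x=[9.7697] v=[-2.0233]
Step 10: x=[9.4452] v=[-2.1635]
Step 11: x=[9.1033] v=[-2.2794]
Step 12: x=[8.7478] v=[-2.3697]
Step 13: x=[8.3828] v=[-2.4333]
Step 14: x=[8.0124] v=[-2.4695]
Step 15: x=[7.6407] v=[-2.4779]
Step 16: x=[7.2719] v=[-2.4584]
Step 17: x=[6.9102] v=[-2.4113]
Step 18: x=[6.5596] v=[-2.3371]
Step 19: x=[6.2241] v=[-2.2366]
Step 20: x=[5.9075] v=[-2.1109]
Step 21: x=[5.6133] v=[-1.9615]
Step 22: x=[5.3448] v=[-1.7900]
Step 23: x=[5.1050] v=[-1.5984]
Step 24: x=[4.8967] v=[-1.3888]
Step 25: x=[4.7222] v=[-1.1635]
Step 26: x=[4.5834] v=[-0.9252]
Step 27: x=[4.4819] v=[-0.6765]
Step 28: x=[4.4189] v=[-0.4201]
Step 29: x=[4.3951] v=[-0.1590]
Step 30: x=[4.4107] v=[0.1039]
First v>=0 after going negative at step 30, time=4.5000

Answer: 4.5000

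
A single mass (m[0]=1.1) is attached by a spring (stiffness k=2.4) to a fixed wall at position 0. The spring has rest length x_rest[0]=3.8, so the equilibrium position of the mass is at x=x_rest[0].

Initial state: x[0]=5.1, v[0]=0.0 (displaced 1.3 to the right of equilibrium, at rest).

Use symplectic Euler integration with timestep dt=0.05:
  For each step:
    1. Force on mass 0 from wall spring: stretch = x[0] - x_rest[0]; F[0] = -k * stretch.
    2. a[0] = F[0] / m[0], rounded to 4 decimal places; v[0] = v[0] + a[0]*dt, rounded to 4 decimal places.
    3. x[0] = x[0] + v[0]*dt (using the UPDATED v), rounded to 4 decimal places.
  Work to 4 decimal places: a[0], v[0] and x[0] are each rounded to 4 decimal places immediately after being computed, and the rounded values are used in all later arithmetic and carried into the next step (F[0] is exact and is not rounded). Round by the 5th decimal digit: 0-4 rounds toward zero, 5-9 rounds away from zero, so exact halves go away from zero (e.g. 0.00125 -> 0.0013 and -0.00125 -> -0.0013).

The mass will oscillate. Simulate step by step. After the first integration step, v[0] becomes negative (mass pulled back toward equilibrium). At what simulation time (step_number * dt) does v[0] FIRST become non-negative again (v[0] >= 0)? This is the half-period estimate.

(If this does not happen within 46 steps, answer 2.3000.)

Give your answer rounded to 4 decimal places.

Step 0: x=[5.1000] v=[0.0000]
Step 1: x=[5.0929] v=[-0.1418]
Step 2: x=[5.0788] v=[-0.2828]
Step 3: x=[5.0577] v=[-0.4223]
Step 4: x=[5.0297] v=[-0.5595]
Step 5: x=[4.9950] v=[-0.6937]
Step 6: x=[4.9538] v=[-0.8241]
Step 7: x=[4.9063] v=[-0.9500]
Step 8: x=[4.8528] v=[-1.0707]
Step 9: x=[4.7935] v=[-1.1856]
Step 10: x=[4.7288] v=[-1.2940]
Step 11: x=[4.6590] v=[-1.3953]
Step 12: x=[4.5846] v=[-1.4890]
Step 13: x=[4.5059] v=[-1.5746]
Step 14: x=[4.4233] v=[-1.6516]
Step 15: x=[4.3373] v=[-1.7196]
Step 16: x=[4.2484] v=[-1.7782]
Step 17: x=[4.1570] v=[-1.8271]
Step 18: x=[4.0637] v=[-1.8660]
Step 19: x=[3.9690] v=[-1.8948]
Step 20: x=[3.8733] v=[-1.9132]
Step 21: x=[3.7772] v=[-1.9212]
Step 22: x=[3.6813] v=[-1.9187]
Step 23: x=[3.5860] v=[-1.9058]
Step 24: x=[3.4919] v=[-1.8825]
Step 25: x=[3.3995] v=[-1.8489]
Step 26: x=[3.3092] v=[-1.8052]
Step 27: x=[3.2216] v=[-1.7517]
Step 28: x=[3.1372] v=[-1.6886]
Step 29: x=[3.0564] v=[-1.6163]
Step 30: x=[2.9796] v=[-1.5352]
Step 31: x=[2.9073] v=[-1.4457]
Step 32: x=[2.8399] v=[-1.3483]
Step 33: x=[2.7777] v=[-1.2436]
Step 34: x=[2.7211] v=[-1.1321]
Step 35: x=[2.6704] v=[-1.0144]
Step 36: x=[2.6258] v=[-0.8912]
Step 37: x=[2.5876] v=[-0.7631]
Step 38: x=[2.5561] v=[-0.6308]
Step 39: x=[2.5313] v=[-0.4951]
Step 40: x=[2.5135] v=[-0.3567]
Step 41: x=[2.5027] v=[-0.2164]
Step 42: x=[2.4990] v=[-0.0749]
Step 43: x=[2.5024] v=[0.0670]
First v>=0 after going negative at step 43, time=2.1500

Answer: 2.1500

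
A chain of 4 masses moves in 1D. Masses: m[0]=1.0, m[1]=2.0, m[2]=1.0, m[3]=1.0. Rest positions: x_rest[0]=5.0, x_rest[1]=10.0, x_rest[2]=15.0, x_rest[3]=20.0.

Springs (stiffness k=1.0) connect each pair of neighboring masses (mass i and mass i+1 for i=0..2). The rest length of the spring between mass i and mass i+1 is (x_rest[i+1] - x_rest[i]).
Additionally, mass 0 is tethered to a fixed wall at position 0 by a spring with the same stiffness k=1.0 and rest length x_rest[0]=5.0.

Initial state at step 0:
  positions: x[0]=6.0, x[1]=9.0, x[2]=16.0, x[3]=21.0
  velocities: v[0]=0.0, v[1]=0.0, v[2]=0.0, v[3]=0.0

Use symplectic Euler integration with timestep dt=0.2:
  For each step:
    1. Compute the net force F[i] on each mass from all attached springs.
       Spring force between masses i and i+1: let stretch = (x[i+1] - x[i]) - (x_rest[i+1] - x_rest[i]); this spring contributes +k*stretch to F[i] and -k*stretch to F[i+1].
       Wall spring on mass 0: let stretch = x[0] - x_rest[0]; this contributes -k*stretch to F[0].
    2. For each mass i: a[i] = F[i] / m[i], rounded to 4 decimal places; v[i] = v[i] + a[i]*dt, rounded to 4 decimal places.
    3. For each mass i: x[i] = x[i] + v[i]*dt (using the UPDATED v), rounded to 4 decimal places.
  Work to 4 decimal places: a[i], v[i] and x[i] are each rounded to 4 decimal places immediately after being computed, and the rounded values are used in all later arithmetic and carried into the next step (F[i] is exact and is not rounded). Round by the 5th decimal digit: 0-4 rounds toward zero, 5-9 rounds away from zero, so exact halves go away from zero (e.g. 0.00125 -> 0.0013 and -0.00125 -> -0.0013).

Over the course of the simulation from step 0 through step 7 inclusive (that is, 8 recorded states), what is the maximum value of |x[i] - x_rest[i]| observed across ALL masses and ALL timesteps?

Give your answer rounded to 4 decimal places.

Step 0: x=[6.0000 9.0000 16.0000 21.0000] v=[0.0000 0.0000 0.0000 0.0000]
Step 1: x=[5.8800 9.0800 15.9200 21.0000] v=[-0.6000 0.4000 -0.4000 0.0000]
Step 2: x=[5.6528 9.2328 15.7696 20.9968] v=[-1.1360 0.7640 -0.7520 -0.0160]
Step 3: x=[5.3427 9.4447 15.5668 20.9845] v=[-1.5506 1.0597 -1.0139 -0.0614]
Step 4: x=[4.9830 9.6970 15.3358 20.9555] v=[-1.7987 1.2617 -1.1548 -0.1449]
Step 5: x=[4.6125 9.9678 15.1041 20.9017] v=[-1.8525 1.3542 -1.1586 -0.2688]
Step 6: x=[4.2717 10.2343 14.8988 20.8160] v=[-1.7039 1.3323 -1.0263 -0.4283]
Step 7: x=[3.9986 10.4748 14.7436 20.6937] v=[-1.3657 1.2025 -0.7758 -0.6117]
Max displacement = 1.0014

Answer: 1.0014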